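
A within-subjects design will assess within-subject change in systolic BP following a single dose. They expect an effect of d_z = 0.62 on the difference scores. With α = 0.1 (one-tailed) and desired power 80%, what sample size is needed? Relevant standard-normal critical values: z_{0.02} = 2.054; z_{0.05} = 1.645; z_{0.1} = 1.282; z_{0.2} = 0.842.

n = 12 pairs

For a paired (one-sample on differences) test: n = ((z_{α} + z_β) / d)².
z_{α} + z_β = 1.282 + 0.842 = 2.124.
n = (2.124 / 0.62)² = 3.426² = 11.74.
Round up.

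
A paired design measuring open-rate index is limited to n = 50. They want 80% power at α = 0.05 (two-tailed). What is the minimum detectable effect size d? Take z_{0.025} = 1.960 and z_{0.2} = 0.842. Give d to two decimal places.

For a single sample (or paired design) of n = 50: d_min = (z_{α/2} + z_β)/√n.
z-sum = 1.960 + 0.842 = 2.802.
d_min = 2.802 / √50 = 2.802 / 7.071 = 0.396.

d_min ≈ 0.40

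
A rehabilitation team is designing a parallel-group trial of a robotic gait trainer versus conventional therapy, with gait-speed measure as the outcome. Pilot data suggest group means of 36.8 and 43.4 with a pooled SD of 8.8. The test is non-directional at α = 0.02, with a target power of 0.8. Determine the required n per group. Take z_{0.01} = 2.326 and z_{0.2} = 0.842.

n = 36 per group

Cohen's d = |M₁ − M₂| / SD_pooled = |36.8 − 43.4| / 8.8 = 6.6 / 8.8 = 0.750.
For two independent groups with equal n: n = 2·((z_{α/2} + z_β) / d)².
z_{α/2} + z_β = 2.326 + 0.842 = 3.168.
n = 2 × (3.168 / 0.750)² = 2 × 4.224² = 2 × 17.84 = 35.7.
Round up to the next whole participant.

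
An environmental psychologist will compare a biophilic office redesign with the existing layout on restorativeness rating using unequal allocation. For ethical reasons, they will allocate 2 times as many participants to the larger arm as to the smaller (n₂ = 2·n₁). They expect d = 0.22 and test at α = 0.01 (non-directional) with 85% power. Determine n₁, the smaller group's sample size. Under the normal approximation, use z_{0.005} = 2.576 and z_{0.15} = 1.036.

n₁ = 405

With allocation ratio k = n₂/n₁ = 2, Var(x̄₁−x̄₂) = σ²(1/n₁ + 1/(k·n₁)) = σ²·(k+1)/(k·n₁).
So n₁ = (1 + 1/k)·((z_{α/2} + z_β)/d)² = 1.500 × (3.612/0.22)².
n₁ = 1.500 × 269.56 = 404.3.
Round up: n₁ = 405, giving n₂ = 2 × 405 = 810.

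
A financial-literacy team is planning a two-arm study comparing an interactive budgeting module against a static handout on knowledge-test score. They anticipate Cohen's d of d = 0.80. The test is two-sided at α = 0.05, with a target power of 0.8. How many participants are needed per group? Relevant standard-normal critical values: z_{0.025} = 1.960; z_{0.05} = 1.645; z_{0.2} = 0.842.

For two independent groups with equal n: n = 2·((z_{α/2} + z_β) / d)².
z_{α/2} + z_β = 1.960 + 0.842 = 2.802.
n = 2 × (2.802 / 0.80)² = 2 × 3.502² = 2 × 12.27 = 24.5.
Round up to the next whole participant.

n = 25 per group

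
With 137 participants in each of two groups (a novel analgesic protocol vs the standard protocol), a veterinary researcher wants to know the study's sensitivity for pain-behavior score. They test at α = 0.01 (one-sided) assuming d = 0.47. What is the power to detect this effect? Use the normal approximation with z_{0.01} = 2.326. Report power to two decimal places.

power ≈ 0.94

For two equal groups, power = Φ(d·√(n/2) − z_{α}).
d·√(n/2) = 0.47 × √(137/2) = 0.47 × 8.276 = 3.890.
z_β = 3.890 − 2.326 = 1.564.
Power = Φ(1.564) = 0.941.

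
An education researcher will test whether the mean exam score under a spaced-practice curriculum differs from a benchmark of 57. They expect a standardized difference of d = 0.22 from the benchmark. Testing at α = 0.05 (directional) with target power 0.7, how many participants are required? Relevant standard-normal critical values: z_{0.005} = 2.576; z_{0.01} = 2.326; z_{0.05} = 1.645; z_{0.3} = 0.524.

For a one-sample test: n = ((z_{α} + z_β) / d)².
z_{α} + z_β = 1.645 + 0.524 = 2.169.
n = (2.169 / 0.22)² = 9.859² = 97.20.
Round up.

n = 98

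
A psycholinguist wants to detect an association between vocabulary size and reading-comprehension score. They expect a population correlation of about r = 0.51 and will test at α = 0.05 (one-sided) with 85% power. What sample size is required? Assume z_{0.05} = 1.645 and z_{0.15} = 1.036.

n = 26

Fisher's z: C = ½·ln((1+r)/(1−r)) = ½·ln(3.0816) = 0.5627.
n = ((z_{α} + z_β)/C)² + 3.
(1.645 + 1.036) / 0.5627 = 2.681 / 0.5627 = 4.765.
n = 4.765² + 3 = 22.70 + 3 = 25.7.
Round up.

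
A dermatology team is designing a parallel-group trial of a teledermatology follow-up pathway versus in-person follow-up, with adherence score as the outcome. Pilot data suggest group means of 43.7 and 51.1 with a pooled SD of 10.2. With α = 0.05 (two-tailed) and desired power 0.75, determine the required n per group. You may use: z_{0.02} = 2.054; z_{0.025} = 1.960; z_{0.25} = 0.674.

n = 27 per group

Cohen's d = |M₁ − M₂| / SD_pooled = |43.7 − 51.1| / 10.2 = 7.4 / 10.2 = 0.725.
For two independent groups with equal n: n = 2·((z_{α/2} + z_β) / d)².
z_{α/2} + z_β = 1.960 + 0.674 = 2.634.
n = 2 × (2.634 / 0.725)² = 2 × 3.633² = 2 × 13.20 = 26.4.
Round up to the next whole participant.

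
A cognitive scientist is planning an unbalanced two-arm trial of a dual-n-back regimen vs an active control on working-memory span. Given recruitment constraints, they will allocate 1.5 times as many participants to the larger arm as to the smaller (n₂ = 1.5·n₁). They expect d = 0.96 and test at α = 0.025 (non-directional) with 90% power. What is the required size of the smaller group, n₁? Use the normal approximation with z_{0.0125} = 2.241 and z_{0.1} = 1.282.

With allocation ratio k = n₂/n₁ = 1.5, Var(x̄₁−x̄₂) = σ²(1/n₁ + 1/(k·n₁)) = σ²·(k+1)/(k·n₁).
So n₁ = (1 + 1/k)·((z_{α/2} + z_β)/d)² = 1.667 × (3.523/0.96)².
n₁ = 1.667 × 13.47 = 22.4.
Round up: n₁ = 23, giving n₂ = ⌈1.5 × 23⌉ = ⌈34.5⌉ = 35.

n₁ = 23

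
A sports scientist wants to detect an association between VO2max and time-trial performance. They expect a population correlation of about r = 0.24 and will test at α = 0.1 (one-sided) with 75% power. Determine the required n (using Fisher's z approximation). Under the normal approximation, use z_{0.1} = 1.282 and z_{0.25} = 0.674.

n = 67

Fisher's z: C = ½·ln((1+r)/(1−r)) = ½·ln(1.6316) = 0.2448.
n = ((z_{α} + z_β)/C)² + 3.
(1.282 + 0.674) / 0.2448 = 1.956 / 0.2448 = 7.990.
n = 7.990² + 3 = 63.84 + 3 = 66.8.
Round up.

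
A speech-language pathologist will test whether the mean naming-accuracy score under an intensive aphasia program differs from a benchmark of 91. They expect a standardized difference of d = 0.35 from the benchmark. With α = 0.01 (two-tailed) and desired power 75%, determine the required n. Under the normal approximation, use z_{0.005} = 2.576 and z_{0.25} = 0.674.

n = 87

For a one-sample test: n = ((z_{α/2} + z_β) / d)².
z_{α/2} + z_β = 2.576 + 0.674 = 3.250.
n = (3.250 / 0.35)² = 9.286² = 86.22.
Round up.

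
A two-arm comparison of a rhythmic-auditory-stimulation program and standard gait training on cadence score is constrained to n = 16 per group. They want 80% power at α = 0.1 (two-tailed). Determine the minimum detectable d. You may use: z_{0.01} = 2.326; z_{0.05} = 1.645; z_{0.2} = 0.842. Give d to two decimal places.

d_min ≈ 0.88

For two independent groups of n = 16 each: d_min = (z_{α/2} + z_β)·√(2/n).
z-sum = 1.645 + 0.842 = 2.487.
d_min = 2.487 × √(2/16) = 2.487 × 0.3536 = 0.879.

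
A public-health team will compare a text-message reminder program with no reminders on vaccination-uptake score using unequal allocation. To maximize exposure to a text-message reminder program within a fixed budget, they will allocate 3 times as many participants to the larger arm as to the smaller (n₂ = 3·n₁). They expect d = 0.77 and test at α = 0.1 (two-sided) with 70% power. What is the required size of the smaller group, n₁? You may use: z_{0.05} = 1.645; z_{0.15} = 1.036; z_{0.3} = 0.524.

n₁ = 11

With allocation ratio k = n₂/n₁ = 3, Var(x̄₁−x̄₂) = σ²(1/n₁ + 1/(k·n₁)) = σ²·(k+1)/(k·n₁).
So n₁ = (1 + 1/k)·((z_{α/2} + z_β)/d)² = 1.333 × (2.169/0.77)².
n₁ = 1.333 × 7.93 = 10.6.
Round up: n₁ = 11, giving n₂ = 3 × 11 = 33.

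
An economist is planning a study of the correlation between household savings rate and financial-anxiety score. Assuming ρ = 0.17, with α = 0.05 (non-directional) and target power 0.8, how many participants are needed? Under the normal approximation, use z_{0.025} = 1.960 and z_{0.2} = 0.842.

Fisher's z: C = ½·ln((1+r)/(1−r)) = ½·ln(1.4096) = 0.1717.
n = ((z_{α/2} + z_β)/C)² + 3.
(1.960 + 0.842) / 0.1717 = 2.802 / 0.1717 = 16.319.
n = 16.319² + 3 = 266.32 + 3 = 269.3.
Round up.

n = 270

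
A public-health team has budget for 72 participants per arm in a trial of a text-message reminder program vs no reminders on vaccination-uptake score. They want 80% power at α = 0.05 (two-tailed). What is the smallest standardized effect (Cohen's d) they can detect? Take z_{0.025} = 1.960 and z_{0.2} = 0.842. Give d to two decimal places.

For two independent groups of n = 72 each: d_min = (z_{α/2} + z_β)·√(2/n).
z-sum = 1.960 + 0.842 = 2.802.
d_min = 2.802 × √(2/72) = 2.802 × 0.1667 = 0.467.

d_min ≈ 0.47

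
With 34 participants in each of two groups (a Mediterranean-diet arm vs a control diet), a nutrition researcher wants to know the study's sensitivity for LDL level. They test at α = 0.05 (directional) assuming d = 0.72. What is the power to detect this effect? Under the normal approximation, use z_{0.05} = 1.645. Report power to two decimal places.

power ≈ 0.91

For two equal groups, power = Φ(d·√(n/2) − z_{α}).
d·√(n/2) = 0.72 × √(34/2) = 0.72 × 4.123 = 2.969.
z_β = 2.969 − 1.645 = 1.324.
Power = Φ(1.324) = 0.907.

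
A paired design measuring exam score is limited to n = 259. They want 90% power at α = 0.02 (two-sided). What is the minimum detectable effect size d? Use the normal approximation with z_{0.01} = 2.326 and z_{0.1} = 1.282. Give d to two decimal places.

For a single sample (or paired design) of n = 259: d_min = (z_{α/2} + z_β)/√n.
z-sum = 2.326 + 1.282 = 3.608.
d_min = 3.608 / √259 = 3.608 / 16.093 = 0.224.

d_min ≈ 0.22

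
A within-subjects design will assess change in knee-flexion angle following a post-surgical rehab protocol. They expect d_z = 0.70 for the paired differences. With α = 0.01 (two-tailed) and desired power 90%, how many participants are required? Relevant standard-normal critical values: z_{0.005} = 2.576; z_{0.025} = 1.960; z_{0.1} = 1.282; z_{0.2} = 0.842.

For a paired (one-sample on differences) test: n = ((z_{α/2} + z_β) / d)².
z_{α/2} + z_β = 2.576 + 1.282 = 3.858.
n = (3.858 / 0.70)² = 5.511² = 30.38.
Round up.

n = 31 pairs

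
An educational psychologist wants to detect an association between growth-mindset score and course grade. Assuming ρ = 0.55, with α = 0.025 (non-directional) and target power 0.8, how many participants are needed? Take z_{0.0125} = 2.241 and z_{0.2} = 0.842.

n = 28

Fisher's z: C = ½·ln((1+r)/(1−r)) = ½·ln(3.4444) = 0.6184.
n = ((z_{α/2} + z_β)/C)² + 3.
(2.241 + 0.842) / 0.6184 = 3.083 / 0.6184 = 4.985.
n = 4.985² + 3 = 24.85 + 3 = 27.9.
Round up.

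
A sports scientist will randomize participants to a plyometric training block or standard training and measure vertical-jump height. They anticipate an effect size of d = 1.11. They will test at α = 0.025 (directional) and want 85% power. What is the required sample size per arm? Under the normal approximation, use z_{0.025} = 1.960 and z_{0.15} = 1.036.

For two independent groups with equal n: n = 2·((z_{α} + z_β) / d)².
z_{α} + z_β = 1.960 + 1.036 = 2.996.
n = 2 × (2.996 / 1.11)² = 2 × 2.699² = 2 × 7.29 = 14.6.
Round up to the next whole participant.

n = 15 per group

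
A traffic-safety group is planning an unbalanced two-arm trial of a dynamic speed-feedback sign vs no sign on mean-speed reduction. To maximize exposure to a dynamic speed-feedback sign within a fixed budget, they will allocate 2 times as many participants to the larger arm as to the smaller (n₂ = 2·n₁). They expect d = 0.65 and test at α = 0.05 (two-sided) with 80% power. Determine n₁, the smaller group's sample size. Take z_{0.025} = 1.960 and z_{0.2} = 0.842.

n₁ = 28

With allocation ratio k = n₂/n₁ = 2, Var(x̄₁−x̄₂) = σ²(1/n₁ + 1/(k·n₁)) = σ²·(k+1)/(k·n₁).
So n₁ = (1 + 1/k)·((z_{α/2} + z_β)/d)² = 1.500 × (2.802/0.65)².
n₁ = 1.500 × 18.58 = 27.9.
Round up: n₁ = 28, giving n₂ = 2 × 28 = 56.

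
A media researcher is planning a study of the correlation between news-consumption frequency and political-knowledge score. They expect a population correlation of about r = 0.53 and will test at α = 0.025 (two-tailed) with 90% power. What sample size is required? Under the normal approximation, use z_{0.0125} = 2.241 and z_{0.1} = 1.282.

n = 39

Fisher's z: C = ½·ln((1+r)/(1−r)) = ½·ln(3.2553) = 0.5901.
n = ((z_{α/2} + z_β)/C)² + 3.
(2.241 + 1.282) / 0.5901 = 3.523 / 0.5901 = 5.970.
n = 5.970² + 3 = 35.64 + 3 = 38.6.
Round up.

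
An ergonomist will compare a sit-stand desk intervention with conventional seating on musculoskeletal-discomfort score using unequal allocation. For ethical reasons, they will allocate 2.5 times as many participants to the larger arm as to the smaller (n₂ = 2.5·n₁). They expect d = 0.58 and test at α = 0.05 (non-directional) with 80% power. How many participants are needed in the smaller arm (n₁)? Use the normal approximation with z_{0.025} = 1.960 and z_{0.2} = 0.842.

n₁ = 33

With allocation ratio k = n₂/n₁ = 2.5, Var(x̄₁−x̄₂) = σ²(1/n₁ + 1/(k·n₁)) = σ²·(k+1)/(k·n₁).
So n₁ = (1 + 1/k)·((z_{α/2} + z_β)/d)² = 1.400 × (2.802/0.58)².
n₁ = 1.400 × 23.34 = 32.7.
Round up: n₁ = 33, giving n₂ = ⌈2.5 × 33⌉ = ⌈82.5⌉ = 83.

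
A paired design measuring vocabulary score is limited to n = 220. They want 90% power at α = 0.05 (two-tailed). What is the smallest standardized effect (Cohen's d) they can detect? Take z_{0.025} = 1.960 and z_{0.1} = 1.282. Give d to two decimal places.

d_min ≈ 0.22

For a single sample (or paired design) of n = 220: d_min = (z_{α/2} + z_β)/√n.
z-sum = 1.960 + 1.282 = 3.242.
d_min = 3.242 / √220 = 3.242 / 14.832 = 0.219.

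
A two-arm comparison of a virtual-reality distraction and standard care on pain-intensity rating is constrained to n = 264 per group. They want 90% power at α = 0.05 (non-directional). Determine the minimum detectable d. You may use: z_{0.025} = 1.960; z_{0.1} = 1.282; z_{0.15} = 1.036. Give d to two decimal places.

d_min ≈ 0.28

For two independent groups of n = 264 each: d_min = (z_{α/2} + z_β)·√(2/n).
z-sum = 1.960 + 1.282 = 3.242.
d_min = 3.242 × √(2/264) = 3.242 × 0.0870 = 0.282.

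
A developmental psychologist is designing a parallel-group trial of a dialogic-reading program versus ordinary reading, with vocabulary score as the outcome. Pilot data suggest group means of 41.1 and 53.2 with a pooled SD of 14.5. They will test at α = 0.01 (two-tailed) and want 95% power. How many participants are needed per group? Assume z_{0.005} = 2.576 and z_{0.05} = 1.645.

Cohen's d = |M₁ − M₂| / SD_pooled = |41.1 − 53.2| / 14.5 = 12.1 / 14.5 = 0.834.
For two independent groups with equal n: n = 2·((z_{α/2} + z_β) / d)².
z_{α/2} + z_β = 2.576 + 1.645 = 4.221.
n = 2 × (4.221 / 0.834)² = 2 × 5.061² = 2 × 25.62 = 51.2.
Round up to the next whole participant.

n = 52 per group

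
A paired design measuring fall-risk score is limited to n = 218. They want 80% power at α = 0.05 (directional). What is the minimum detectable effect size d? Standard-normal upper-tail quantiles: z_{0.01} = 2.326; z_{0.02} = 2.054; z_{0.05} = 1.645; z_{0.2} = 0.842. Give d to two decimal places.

For a single sample (or paired design) of n = 218: d_min = (z_{α} + z_β)/√n.
z-sum = 1.645 + 0.842 = 2.487.
d_min = 2.487 / √218 = 2.487 / 14.765 = 0.168.

d_min ≈ 0.17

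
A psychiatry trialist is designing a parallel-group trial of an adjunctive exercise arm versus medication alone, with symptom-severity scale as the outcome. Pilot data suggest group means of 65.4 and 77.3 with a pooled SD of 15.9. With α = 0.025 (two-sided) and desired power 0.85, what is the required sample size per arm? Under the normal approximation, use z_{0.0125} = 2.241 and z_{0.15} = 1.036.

n = 39 per group

Cohen's d = |M₁ − M₂| / SD_pooled = |65.4 − 77.3| / 15.9 = 11.9 / 15.9 = 0.748.
For two independent groups with equal n: n = 2·((z_{α/2} + z_β) / d)².
z_{α/2} + z_β = 2.241 + 1.036 = 3.277.
n = 2 × (3.277 / 0.748)² = 2 × 4.381² = 2 × 19.19 = 38.4.
Round up to the next whole participant.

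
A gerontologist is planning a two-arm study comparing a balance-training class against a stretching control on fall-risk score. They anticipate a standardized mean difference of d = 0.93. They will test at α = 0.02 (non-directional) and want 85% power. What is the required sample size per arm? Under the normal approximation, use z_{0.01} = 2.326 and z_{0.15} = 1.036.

n = 27 per group

For two independent groups with equal n: n = 2·((z_{α/2} + z_β) / d)².
z_{α/2} + z_β = 2.326 + 1.036 = 3.362.
n = 2 × (3.362 / 0.93)² = 2 × 3.615² = 2 × 13.07 = 26.1.
Round up to the next whole participant.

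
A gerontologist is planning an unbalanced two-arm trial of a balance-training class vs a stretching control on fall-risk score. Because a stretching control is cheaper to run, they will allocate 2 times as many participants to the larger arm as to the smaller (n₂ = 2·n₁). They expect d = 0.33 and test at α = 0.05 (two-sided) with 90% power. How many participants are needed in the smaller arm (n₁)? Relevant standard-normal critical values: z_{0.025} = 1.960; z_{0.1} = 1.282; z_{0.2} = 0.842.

With allocation ratio k = n₂/n₁ = 2, Var(x̄₁−x̄₂) = σ²(1/n₁ + 1/(k·n₁)) = σ²·(k+1)/(k·n₁).
So n₁ = (1 + 1/k)·((z_{α/2} + z_β)/d)² = 1.500 × (3.242/0.33)².
n₁ = 1.500 × 96.52 = 144.8.
Round up: n₁ = 145, giving n₂ = 2 × 145 = 290.

n₁ = 145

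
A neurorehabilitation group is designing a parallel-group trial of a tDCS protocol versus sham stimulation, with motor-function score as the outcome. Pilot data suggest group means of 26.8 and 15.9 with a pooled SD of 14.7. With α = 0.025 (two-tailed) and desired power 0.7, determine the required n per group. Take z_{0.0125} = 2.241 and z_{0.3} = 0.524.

n = 28 per group

Cohen's d = |M₁ − M₂| / SD_pooled = |26.8 − 15.9| / 14.7 = 10.9 / 14.7 = 0.741.
For two independent groups with equal n: n = 2·((z_{α/2} + z_β) / d)².
z_{α/2} + z_β = 2.241 + 0.524 = 2.765.
n = 2 × (2.765 / 0.741)² = 2 × 3.731² = 2 × 13.92 = 27.8.
Round up to the next whole participant.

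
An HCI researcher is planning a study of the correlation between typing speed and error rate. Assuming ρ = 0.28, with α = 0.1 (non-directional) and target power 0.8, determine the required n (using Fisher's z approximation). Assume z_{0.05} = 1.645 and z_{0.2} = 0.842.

Fisher's z: C = ½·ln((1+r)/(1−r)) = ½·ln(1.7778) = 0.2877.
n = ((z_{α/2} + z_β)/C)² + 3.
(1.645 + 0.842) / 0.2877 = 2.487 / 0.2877 = 8.644.
n = 8.644² + 3 = 74.73 + 3 = 77.7.
Round up.

n = 78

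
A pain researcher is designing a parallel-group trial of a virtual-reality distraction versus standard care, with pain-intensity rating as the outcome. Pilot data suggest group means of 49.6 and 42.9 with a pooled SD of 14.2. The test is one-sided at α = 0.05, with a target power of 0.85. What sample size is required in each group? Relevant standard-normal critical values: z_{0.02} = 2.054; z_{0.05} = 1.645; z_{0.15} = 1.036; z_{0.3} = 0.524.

n = 65 per group

Cohen's d = |M₁ − M₂| / SD_pooled = |49.6 − 42.9| / 14.2 = 6.7 / 14.2 = 0.472.
For two independent groups with equal n: n = 2·((z_{α} + z_β) / d)².
z_{α} + z_β = 1.645 + 1.036 = 2.681.
n = 2 × (2.681 / 0.472)² = 2 × 5.680² = 2 × 32.26 = 64.5.
Round up to the next whole participant.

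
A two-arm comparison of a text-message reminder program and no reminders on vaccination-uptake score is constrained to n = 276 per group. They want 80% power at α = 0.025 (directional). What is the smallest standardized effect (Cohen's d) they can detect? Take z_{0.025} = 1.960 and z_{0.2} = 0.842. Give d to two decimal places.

For two independent groups of n = 276 each: d_min = (z_{α} + z_β)·√(2/n).
z-sum = 1.960 + 0.842 = 2.802.
d_min = 2.802 × √(2/276) = 2.802 × 0.0851 = 0.239.

d_min ≈ 0.24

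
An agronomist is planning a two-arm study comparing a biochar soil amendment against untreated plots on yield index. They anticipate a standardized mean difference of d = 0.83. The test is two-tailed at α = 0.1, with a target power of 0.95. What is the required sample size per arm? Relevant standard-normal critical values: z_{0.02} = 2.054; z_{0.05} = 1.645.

For two independent groups with equal n: n = 2·((z_{α/2} + z_β) / d)².
z_{α/2} + z_β = 1.645 + 1.645 = 3.290.
n = 2 × (3.290 / 0.83)² = 2 × 3.964² = 2 × 15.71 = 31.4.
Round up to the next whole participant.

n = 32 per group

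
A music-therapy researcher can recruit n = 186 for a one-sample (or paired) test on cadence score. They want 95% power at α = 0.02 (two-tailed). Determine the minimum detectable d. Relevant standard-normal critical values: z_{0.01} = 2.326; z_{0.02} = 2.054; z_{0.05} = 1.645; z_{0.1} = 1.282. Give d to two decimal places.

d_min ≈ 0.29

For a single sample (or paired design) of n = 186: d_min = (z_{α/2} + z_β)/√n.
z-sum = 2.326 + 1.645 = 3.971.
d_min = 3.971 / √186 = 3.971 / 13.638 = 0.291.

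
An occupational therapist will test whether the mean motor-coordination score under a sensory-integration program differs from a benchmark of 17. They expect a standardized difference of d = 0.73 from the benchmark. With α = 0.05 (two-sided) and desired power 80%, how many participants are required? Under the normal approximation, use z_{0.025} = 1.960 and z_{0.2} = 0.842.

n = 15

For a one-sample test: n = ((z_{α/2} + z_β) / d)².
z_{α/2} + z_β = 1.960 + 0.842 = 2.802.
n = (2.802 / 0.73)² = 3.838² = 14.73.
Round up.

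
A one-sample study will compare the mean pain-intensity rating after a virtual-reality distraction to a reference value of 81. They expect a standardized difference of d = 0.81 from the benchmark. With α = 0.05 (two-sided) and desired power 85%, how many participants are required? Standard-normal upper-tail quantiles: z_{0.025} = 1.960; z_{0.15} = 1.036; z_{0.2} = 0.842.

n = 14

For a one-sample test: n = ((z_{α/2} + z_β) / d)².
z_{α/2} + z_β = 1.960 + 1.036 = 2.996.
n = (2.996 / 0.81)² = 3.699² = 13.68.
Round up.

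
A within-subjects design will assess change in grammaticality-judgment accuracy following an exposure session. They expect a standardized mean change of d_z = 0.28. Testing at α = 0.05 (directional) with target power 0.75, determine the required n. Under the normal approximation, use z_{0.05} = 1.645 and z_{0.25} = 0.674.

For a paired (one-sample on differences) test: n = ((z_{α} + z_β) / d)².
z_{α} + z_β = 1.645 + 0.674 = 2.319.
n = (2.319 / 0.28)² = 8.282² = 68.59.
Round up.

n = 69 pairs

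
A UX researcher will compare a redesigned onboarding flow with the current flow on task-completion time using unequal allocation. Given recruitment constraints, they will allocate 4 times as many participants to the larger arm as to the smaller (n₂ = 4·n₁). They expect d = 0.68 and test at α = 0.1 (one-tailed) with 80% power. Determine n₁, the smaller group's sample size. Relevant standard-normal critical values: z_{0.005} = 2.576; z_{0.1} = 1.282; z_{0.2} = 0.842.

n₁ = 13

With allocation ratio k = n₂/n₁ = 4, Var(x̄₁−x̄₂) = σ²(1/n₁ + 1/(k·n₁)) = σ²·(k+1)/(k·n₁).
So n₁ = (1 + 1/k)·((z_{α} + z_β)/d)² = 1.250 × (2.124/0.68)².
n₁ = 1.250 × 9.76 = 12.2.
Round up: n₁ = 13, giving n₂ = 4 × 13 = 52.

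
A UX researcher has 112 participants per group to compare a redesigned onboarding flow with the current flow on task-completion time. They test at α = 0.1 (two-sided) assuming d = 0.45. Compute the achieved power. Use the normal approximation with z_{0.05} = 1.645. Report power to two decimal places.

power ≈ 0.96

For two equal groups, power = Φ(d·√(n/2) − z_{α/2}).
d·√(n/2) = 0.45 × √(112/2) = 0.45 × 7.483 = 3.367.
z_β = 3.367 − 1.645 = 1.722.
Power = Φ(1.722) = 0.958.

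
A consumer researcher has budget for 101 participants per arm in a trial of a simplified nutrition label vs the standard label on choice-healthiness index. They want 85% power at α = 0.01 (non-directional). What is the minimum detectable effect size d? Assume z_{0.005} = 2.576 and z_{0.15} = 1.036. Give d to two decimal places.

For two independent groups of n = 101 each: d_min = (z_{α/2} + z_β)·√(2/n).
z-sum = 2.576 + 1.036 = 3.612.
d_min = 3.612 × √(2/101) = 3.612 × 0.1407 = 0.508.

d_min ≈ 0.51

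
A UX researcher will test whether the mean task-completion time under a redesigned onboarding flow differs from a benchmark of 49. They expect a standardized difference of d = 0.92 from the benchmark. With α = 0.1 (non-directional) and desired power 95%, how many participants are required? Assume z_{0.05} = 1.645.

For a one-sample test: n = ((z_{α/2} + z_β) / d)².
z_{α/2} + z_β = 1.645 + 1.645 = 3.290.
n = (3.290 / 0.92)² = 3.576² = 12.79.
Round up.

n = 13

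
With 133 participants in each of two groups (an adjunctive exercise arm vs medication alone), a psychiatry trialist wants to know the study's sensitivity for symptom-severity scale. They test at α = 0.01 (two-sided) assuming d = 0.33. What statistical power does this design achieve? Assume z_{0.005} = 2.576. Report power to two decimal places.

power ≈ 0.55

For two equal groups, power = Φ(d·√(n/2) − z_{α/2}).
d·√(n/2) = 0.33 × √(133/2) = 0.33 × 8.155 = 2.691.
z_β = 2.691 − 2.576 = 0.115.
Power = Φ(0.115) = 0.546.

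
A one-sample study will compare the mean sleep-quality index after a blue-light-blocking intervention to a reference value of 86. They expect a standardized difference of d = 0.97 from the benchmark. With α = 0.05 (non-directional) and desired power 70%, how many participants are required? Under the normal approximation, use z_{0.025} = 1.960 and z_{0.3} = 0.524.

n = 7

For a one-sample test: n = ((z_{α/2} + z_β) / d)².
z_{α/2} + z_β = 1.960 + 0.524 = 2.484.
n = (2.484 / 0.97)² = 2.561² = 6.56.
Round up.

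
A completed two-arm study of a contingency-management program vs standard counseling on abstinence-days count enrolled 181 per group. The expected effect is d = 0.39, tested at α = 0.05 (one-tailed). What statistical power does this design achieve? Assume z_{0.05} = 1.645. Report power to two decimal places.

For two equal groups, power = Φ(d·√(n/2) − z_{α}).
d·√(n/2) = 0.39 × √(181/2) = 0.39 × 9.513 = 3.710.
z_β = 3.710 − 1.645 = 2.065.
Power = Φ(2.065) = 0.981.

power ≈ 0.98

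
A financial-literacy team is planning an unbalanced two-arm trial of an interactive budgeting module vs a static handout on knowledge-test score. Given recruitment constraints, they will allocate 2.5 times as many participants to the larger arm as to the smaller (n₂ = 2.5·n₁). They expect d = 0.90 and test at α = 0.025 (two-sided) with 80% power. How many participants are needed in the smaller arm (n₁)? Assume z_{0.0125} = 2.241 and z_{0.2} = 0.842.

With allocation ratio k = n₂/n₁ = 2.5, Var(x̄₁−x̄₂) = σ²(1/n₁ + 1/(k·n₁)) = σ²·(k+1)/(k·n₁).
So n₁ = (1 + 1/k)·((z_{α/2} + z_β)/d)² = 1.400 × (3.083/0.90)².
n₁ = 1.400 × 11.73 = 16.4.
Round up: n₁ = 17, giving n₂ = ⌈2.5 × 17⌉ = ⌈42.5⌉ = 43.

n₁ = 17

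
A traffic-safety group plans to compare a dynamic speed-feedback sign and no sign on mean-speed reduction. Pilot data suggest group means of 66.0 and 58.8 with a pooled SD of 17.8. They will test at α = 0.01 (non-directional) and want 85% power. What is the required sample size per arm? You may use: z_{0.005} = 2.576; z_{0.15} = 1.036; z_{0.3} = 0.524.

n = 160 per group

Cohen's d = |M₁ − M₂| / SD_pooled = |66.0 − 58.8| / 17.8 = 7.2 / 17.8 = 0.404.
For two independent groups with equal n: n = 2·((z_{α/2} + z_β) / d)².
z_{α/2} + z_β = 2.576 + 1.036 = 3.612.
n = 2 × (3.612 / 0.404)² = 2 × 8.941² = 2 × 79.93 = 159.9.
Round up to the next whole participant.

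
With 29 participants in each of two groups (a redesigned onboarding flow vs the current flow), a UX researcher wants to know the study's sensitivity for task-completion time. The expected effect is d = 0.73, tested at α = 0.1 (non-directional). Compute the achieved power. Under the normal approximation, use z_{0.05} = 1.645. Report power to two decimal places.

For two equal groups, power = Φ(d·√(n/2) − z_{α/2}).
d·√(n/2) = 0.73 × √(29/2) = 0.73 × 3.808 = 2.780.
z_β = 2.780 − 1.645 = 1.135.
Power = Φ(1.135) = 0.872.

power ≈ 0.87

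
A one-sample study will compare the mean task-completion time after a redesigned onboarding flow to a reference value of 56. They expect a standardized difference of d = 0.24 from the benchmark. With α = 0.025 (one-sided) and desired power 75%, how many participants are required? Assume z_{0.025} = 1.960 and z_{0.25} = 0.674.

n = 121

For a one-sample test: n = ((z_{α} + z_β) / d)².
z_{α} + z_β = 1.960 + 0.674 = 2.634.
n = (2.634 / 0.24)² = 10.975² = 120.45.
Round up.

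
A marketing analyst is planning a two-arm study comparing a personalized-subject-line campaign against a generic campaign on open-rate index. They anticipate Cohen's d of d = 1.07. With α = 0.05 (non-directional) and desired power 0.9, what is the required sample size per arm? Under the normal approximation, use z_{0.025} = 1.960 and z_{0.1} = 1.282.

n = 19 per group

For two independent groups with equal n: n = 2·((z_{α/2} + z_β) / d)².
z_{α/2} + z_β = 1.960 + 1.282 = 3.242.
n = 2 × (3.242 / 1.07)² = 2 × 3.030² = 2 × 9.18 = 18.4.
Round up to the next whole participant.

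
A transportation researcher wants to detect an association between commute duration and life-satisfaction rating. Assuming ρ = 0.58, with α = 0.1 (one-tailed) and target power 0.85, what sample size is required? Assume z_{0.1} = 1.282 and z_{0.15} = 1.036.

Fisher's z: C = ½·ln((1+r)/(1−r)) = ½·ln(3.7619) = 0.6625.
n = ((z_{α} + z_β)/C)² + 3.
(1.282 + 1.036) / 0.6625 = 2.318 / 0.6625 = 3.499.
n = 3.499² + 3 = 12.24 + 3 = 15.2.
Round up.

n = 16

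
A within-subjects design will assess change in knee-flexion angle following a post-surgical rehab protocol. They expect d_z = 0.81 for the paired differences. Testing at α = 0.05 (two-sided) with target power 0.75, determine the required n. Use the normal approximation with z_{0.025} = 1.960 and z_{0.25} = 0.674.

n = 11 pairs

For a paired (one-sample on differences) test: n = ((z_{α/2} + z_β) / d)².
z_{α/2} + z_β = 1.960 + 0.674 = 2.634.
n = (2.634 / 0.81)² = 3.252² = 10.57.
Round up.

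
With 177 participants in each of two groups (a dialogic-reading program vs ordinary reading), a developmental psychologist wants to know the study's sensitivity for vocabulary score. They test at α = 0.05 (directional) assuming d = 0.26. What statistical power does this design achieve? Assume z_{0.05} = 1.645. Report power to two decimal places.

power ≈ 0.79

For two equal groups, power = Φ(d·√(n/2) − z_{α}).
d·√(n/2) = 0.26 × √(177/2) = 0.26 × 9.407 = 2.446.
z_β = 2.446 − 1.645 = 0.801.
Power = Φ(0.801) = 0.788.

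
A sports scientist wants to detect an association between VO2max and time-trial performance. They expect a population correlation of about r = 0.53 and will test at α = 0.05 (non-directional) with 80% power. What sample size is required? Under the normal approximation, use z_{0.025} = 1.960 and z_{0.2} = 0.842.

Fisher's z: C = ½·ln((1+r)/(1−r)) = ½·ln(3.2553) = 0.5901.
n = ((z_{α/2} + z_β)/C)² + 3.
(1.960 + 0.842) / 0.5901 = 2.802 / 0.5901 = 4.748.
n = 4.748² + 3 = 22.55 + 3 = 25.5.
Round up.

n = 26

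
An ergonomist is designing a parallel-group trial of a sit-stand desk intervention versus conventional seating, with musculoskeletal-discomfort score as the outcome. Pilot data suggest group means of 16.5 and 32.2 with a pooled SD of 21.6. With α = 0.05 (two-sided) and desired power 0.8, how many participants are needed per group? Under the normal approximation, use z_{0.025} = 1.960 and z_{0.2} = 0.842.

n = 30 per group

Cohen's d = |M₁ − M₂| / SD_pooled = |16.5 − 32.2| / 21.6 = 15.7 / 21.6 = 0.727.
For two independent groups with equal n: n = 2·((z_{α/2} + z_β) / d)².
z_{α/2} + z_β = 1.960 + 0.842 = 2.802.
n = 2 × (2.802 / 0.727)² = 2 × 3.854² = 2 × 14.85 = 29.7.
Round up to the next whole participant.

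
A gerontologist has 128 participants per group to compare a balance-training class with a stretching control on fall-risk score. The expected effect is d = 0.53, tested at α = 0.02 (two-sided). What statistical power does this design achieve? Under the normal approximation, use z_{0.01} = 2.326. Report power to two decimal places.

For two equal groups, power = Φ(d·√(n/2) − z_{α/2}).
d·√(n/2) = 0.53 × √(128/2) = 0.53 × 8.000 = 4.240.
z_β = 4.240 − 2.326 = 1.914.
Power = Φ(1.914) = 0.972.

power ≈ 0.97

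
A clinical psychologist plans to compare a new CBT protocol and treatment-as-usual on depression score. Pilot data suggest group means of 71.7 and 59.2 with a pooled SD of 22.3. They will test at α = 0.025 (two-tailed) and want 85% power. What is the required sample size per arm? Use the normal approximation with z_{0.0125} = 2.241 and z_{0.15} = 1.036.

Cohen's d = |M₁ − M₂| / SD_pooled = |71.7 − 59.2| / 22.3 = 12.5 / 22.3 = 0.561.
For two independent groups with equal n: n = 2·((z_{α/2} + z_β) / d)².
z_{α/2} + z_β = 2.241 + 1.036 = 3.277.
n = 2 × (3.277 / 0.561)² = 2 × 5.841² = 2 × 34.12 = 68.2.
Round up to the next whole participant.

n = 69 per group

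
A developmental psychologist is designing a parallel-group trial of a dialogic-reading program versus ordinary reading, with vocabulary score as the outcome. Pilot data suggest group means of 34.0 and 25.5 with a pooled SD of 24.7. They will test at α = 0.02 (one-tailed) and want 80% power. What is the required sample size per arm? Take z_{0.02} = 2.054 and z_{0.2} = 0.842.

Cohen's d = |M₁ − M₂| / SD_pooled = |34.0 − 25.5| / 24.7 = 8.5 / 24.7 = 0.344.
For two independent groups with equal n: n = 2·((z_{α} + z_β) / d)².
z_{α} + z_β = 2.054 + 0.842 = 2.896.
n = 2 × (2.896 / 0.344)² = 2 × 8.419² = 2 × 70.87 = 141.7.
Round up to the next whole participant.

n = 142 per group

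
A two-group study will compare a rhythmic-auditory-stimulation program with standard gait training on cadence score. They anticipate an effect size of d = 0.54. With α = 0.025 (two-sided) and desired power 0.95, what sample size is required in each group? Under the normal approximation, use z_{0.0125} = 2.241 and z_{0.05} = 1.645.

For two independent groups with equal n: n = 2·((z_{α/2} + z_β) / d)².
z_{α/2} + z_β = 2.241 + 1.645 = 3.886.
n = 2 × (3.886 / 0.54)² = 2 × 7.196² = 2 × 51.79 = 103.6.
Round up to the next whole participant.

n = 104 per group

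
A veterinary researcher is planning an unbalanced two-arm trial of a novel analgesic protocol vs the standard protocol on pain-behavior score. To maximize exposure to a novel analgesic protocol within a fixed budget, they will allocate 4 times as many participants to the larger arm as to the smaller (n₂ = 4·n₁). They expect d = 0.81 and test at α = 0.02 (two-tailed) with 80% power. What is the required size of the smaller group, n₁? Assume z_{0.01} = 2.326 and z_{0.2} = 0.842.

With allocation ratio k = n₂/n₁ = 4, Var(x̄₁−x̄₂) = σ²(1/n₁ + 1/(k·n₁)) = σ²·(k+1)/(k·n₁).
So n₁ = (1 + 1/k)·((z_{α/2} + z_β)/d)² = 1.250 × (3.168/0.81)².
n₁ = 1.250 × 15.30 = 19.1.
Round up: n₁ = 20, giving n₂ = 4 × 20 = 80.

n₁ = 20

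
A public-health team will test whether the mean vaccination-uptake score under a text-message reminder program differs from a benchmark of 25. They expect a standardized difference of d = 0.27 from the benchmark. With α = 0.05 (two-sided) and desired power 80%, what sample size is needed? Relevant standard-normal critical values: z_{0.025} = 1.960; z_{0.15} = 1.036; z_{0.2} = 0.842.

For a one-sample test: n = ((z_{α/2} + z_β) / d)².
z_{α/2} + z_β = 1.960 + 0.842 = 2.802.
n = (2.802 / 0.27)² = 10.378² = 107.70.
Round up.

n = 108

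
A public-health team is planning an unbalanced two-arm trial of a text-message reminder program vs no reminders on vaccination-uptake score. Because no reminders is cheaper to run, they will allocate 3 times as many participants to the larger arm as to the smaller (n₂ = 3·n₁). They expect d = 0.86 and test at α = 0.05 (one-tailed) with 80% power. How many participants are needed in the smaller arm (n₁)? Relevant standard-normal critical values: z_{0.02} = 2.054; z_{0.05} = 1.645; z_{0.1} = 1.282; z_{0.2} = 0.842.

With allocation ratio k = n₂/n₁ = 3, Var(x̄₁−x̄₂) = σ²(1/n₁ + 1/(k·n₁)) = σ²·(k+1)/(k·n₁).
So n₁ = (1 + 1/k)·((z_{α} + z_β)/d)² = 1.333 × (2.487/0.86)².
n₁ = 1.333 × 8.36 = 11.2.
Round up: n₁ = 12, giving n₂ = 3 × 12 = 36.

n₁ = 12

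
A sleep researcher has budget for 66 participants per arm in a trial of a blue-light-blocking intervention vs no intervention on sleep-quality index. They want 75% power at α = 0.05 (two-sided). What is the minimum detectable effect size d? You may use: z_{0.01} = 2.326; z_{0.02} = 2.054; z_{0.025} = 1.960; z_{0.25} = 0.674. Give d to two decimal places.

d_min ≈ 0.46

For two independent groups of n = 66 each: d_min = (z_{α/2} + z_β)·√(2/n).
z-sum = 1.960 + 0.674 = 2.634.
d_min = 2.634 × √(2/66) = 2.634 × 0.1741 = 0.459.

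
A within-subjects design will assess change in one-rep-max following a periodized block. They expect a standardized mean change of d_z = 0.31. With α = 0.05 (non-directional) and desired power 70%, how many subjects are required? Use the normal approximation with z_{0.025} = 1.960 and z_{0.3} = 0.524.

n = 65 pairs

For a paired (one-sample on differences) test: n = ((z_{α/2} + z_β) / d)².
z_{α/2} + z_β = 1.960 + 0.524 = 2.484.
n = (2.484 / 0.31)² = 8.013² = 64.21.
Round up.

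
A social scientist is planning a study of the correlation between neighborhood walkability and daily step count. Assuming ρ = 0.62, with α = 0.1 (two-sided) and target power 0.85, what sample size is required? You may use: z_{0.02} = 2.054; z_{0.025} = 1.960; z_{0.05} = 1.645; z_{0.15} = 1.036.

Fisher's z: C = ½·ln((1+r)/(1−r)) = ½·ln(4.2632) = 0.7250.
n = ((z_{α/2} + z_β)/C)² + 3.
(1.645 + 1.036) / 0.7250 = 2.681 / 0.7250 = 3.698.
n = 3.698² + 3 = 13.67 + 3 = 16.7.
Round up.

n = 17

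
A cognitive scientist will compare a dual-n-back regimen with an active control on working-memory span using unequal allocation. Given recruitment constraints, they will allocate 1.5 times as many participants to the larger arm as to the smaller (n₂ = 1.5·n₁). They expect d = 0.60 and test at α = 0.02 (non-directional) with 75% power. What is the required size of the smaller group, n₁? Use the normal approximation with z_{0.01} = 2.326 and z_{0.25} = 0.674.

With allocation ratio k = n₂/n₁ = 1.5, Var(x̄₁−x̄₂) = σ²(1/n₁ + 1/(k·n₁)) = σ²·(k+1)/(k·n₁).
So n₁ = (1 + 1/k)·((z_{α/2} + z_β)/d)² = 1.667 × (3.000/0.60)².
n₁ = 1.667 × 25.00 = 41.7.
Round up: n₁ = 42, giving n₂ = 1.5 × 42 = 63.

n₁ = 42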